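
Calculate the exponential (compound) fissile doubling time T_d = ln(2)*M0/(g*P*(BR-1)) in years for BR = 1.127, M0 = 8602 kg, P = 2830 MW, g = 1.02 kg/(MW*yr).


Breeding gain G = BR - 1 = 1.127 - 1 = 0.127
Fissile production rate = g * P * G = 1.02 * 2830 * 0.127 = 366.5982 kg/yr
T_d = ln(2) * M0 / (g * P * G)
T_d = ln(2) * 8602 / 366.5982 = 16.264 yr

16.264


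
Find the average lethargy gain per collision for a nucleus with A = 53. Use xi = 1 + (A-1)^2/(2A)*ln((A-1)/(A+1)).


xi = 1 + (A-1)^2/(2A) * ln((A-1)/(A+1))
xi = 1 + (53-1)^2/(2*53) * ln((53-1)/(53 +1))
xi = 0.037266

0.037266


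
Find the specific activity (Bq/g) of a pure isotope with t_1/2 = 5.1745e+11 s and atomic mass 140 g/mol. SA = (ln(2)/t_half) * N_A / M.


lambda = ln(2) / t_half = ln(2) / 5.1745e+11 = 1.339544e-12 /s
SA = lambda * N_A / M
SA = 1.339544e-12 * 6.022e23 / 140
SA = 5.7620e+09 Bq/g

5.7620e+09


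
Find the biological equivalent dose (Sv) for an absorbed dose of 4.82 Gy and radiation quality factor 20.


H = D * Q
H = 4.82 * 20
H = 96.400 Sv

96.400


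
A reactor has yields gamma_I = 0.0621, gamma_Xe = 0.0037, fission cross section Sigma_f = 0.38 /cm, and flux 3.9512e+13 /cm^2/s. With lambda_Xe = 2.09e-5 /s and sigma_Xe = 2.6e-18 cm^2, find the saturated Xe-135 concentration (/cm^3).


Xe_eq = (gamma_I + gamma_Xe) * Sigma_f * phi / (lambda_Xe + sigma_Xe * phi)
Numerator = (0.0621 + 0.0037) * 0.38 * 3.9512e+13 = 9.879580e+11
Denominator = 2.09e-5 + 2.6e-18 * 3.9512e+13 = 1.236312e-04
Xe_eq = 9.879580e+11 / 1.236312e-04 = 7.9912e+15 /cm^3

7.9912e+15


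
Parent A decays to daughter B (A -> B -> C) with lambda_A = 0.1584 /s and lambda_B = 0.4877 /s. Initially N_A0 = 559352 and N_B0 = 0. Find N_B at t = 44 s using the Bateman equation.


N_B(t) = lambda_A * N_A0 / (lambda_B - lambda_A) * [exp(-lambda_A*t) - exp(-lambda_B*t)]
exp(-0.1584*44) = 9.400288e-04; exp(-0.4877*44) = 4.792494e-10
N_B = 0.1584 * 559352 / (0.4877 - 0.1584) * (9.400288e-04 - 4.792494e-10)
N_B = 252.92

252.92


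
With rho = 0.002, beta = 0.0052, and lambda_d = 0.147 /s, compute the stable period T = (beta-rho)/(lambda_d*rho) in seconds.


T = (beta - rho) / (lambda_d * rho)
T = (0.0052 - 0.002) / (0.147 * 0.002)
T = 10.884 s

10.884


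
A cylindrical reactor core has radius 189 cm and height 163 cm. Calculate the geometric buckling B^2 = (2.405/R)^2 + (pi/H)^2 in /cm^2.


B^2 = (2.405/R)^2 + (pi/H)^2
B^2 = (2.405/189)^2 + (pi/163)^2
B^2 = 5.3339e-04 /cm^2

5.3339e-04


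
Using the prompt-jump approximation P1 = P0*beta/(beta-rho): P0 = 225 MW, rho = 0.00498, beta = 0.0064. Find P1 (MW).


P1/P0 = beta / (beta - rho)
P1/P0 = 0.0064 / (0.0064 - 0.00498) = 4.507042
P1 = 225 * 4.507042 = 1014.1 MW

1014.1


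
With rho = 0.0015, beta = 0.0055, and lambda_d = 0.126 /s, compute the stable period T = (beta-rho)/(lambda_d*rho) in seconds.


T = (beta - rho) / (lambda_d * rho)
T = (0.0055 - 0.0015) / (0.126 * 0.0015)
T = 21.164 s

21.164


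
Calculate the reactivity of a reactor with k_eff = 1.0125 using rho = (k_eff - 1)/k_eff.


rho = (k_eff - 1) / k_eff
rho = (1.0125 - 1) / 1.0125
rho = 0.012346

0.012346


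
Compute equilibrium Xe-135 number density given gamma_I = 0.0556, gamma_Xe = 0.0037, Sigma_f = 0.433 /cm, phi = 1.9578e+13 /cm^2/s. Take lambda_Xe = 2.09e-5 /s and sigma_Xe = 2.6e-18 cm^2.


Xe_eq = (gamma_I + gamma_Xe) * Sigma_f * phi / (lambda_Xe + sigma_Xe * phi)
Numerator = (0.0556 + 0.0037) * 0.433 * 1.9578e+13 = 5.027023e+11
Denominator = 2.09e-5 + 2.6e-18 * 1.9578e+13 = 7.180280e-05
Xe_eq = 5.027023e+11 / 7.180280e-05 = 7.0012e+15 /cm^3

7.0012e+15


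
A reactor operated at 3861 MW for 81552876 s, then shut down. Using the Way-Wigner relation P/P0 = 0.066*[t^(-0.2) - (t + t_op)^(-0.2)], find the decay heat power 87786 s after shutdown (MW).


P/P0 = 0.066 * [t^(-0.2) - (t + t_op)^(-0.2)]
P/P0 = 0.066 * [87786^(-0.2) - (87786 + 81552876)^(-0.2)]
P/P0 = 0.066 * [0.1026396 - 0.02615885] = 0.005047730
P = 3861 * 0.005047730 = 19.489 MW

19.489


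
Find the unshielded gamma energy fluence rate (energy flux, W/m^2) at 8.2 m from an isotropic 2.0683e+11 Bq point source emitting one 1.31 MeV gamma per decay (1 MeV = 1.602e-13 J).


psi = A * E * 1.602e-13 / (4*pi*r^2)
psi = 2.0683e+11 * 1.31 * 1.602e-13 / (4*pi*8.2^2)
psi = 5.1370e-05 W/m^2

5.1370e-05


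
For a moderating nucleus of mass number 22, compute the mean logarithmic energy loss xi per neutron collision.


xi = 1 + (A-1)^2/(2A) * ln((A-1)/(A+1))
xi = 1 + (22-1)^2/(2*22) * ln((22-1)/(22 +1))
xi = 0.088215

0.088215


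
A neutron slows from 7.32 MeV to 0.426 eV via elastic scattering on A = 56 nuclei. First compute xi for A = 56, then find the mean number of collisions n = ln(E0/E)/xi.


xi = 1 + (A-1)^2/(2A)*ln((A-1)/(A+1)) = 0.03529286 (for A = 56)
n = ln(E0/E) / xi
n = ln(7.32e6 / 0.426) / 0.03529286
n = ln(1.718310e+07) / 0.03529286 = 472.03

472.03


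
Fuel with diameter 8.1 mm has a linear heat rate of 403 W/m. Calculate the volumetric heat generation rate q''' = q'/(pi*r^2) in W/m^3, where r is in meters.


r = D / 2 / 1000 = 8.1 / 2 / 1000 = 0.00405 m
q''' = q' / (pi * r^2)
q''' = 403 / (pi * 0.00405^2)
q''' = 7.8207e+06 W/m^3

7.8207e+06


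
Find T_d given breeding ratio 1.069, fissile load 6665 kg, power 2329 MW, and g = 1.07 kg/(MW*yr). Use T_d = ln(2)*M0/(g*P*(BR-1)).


Breeding gain G = BR - 1 = 1.069 - 1 = 0.069
Fissile production rate = g * P * G = 1.07 * 2329 * 0.069 = 171.95007 kg/yr
T_d = ln(2) * M0 / (g * P * G)
T_d = ln(2) * 6665 / 171.95007 = 26.867 yr

26.867


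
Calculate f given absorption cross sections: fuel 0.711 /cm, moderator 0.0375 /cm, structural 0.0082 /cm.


f = Sigma_a_fuel / (Sigma_a_fuel + Sigma_a_mod + Sigma_a_other)
f = 0.711 / (0.711 + 0.0375 + 0.0082)
f = 0.93961

0.93961


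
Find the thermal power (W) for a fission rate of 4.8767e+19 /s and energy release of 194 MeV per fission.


P = fission_rate * E_MeV * 1.602e-13
P = 4.8767e+19 * 194 * 1.602e-13
P = 1.5156e+09 W

1.5156e+09


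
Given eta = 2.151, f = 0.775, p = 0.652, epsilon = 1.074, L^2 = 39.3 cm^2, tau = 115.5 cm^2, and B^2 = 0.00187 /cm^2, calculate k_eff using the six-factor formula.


k_inf = eta*f*p*eps = 2.151*0.775*0.652*1.074 = 1.167331
P_TNL = 1/(1 + L^2*B^2) = 1/(1 + 39.3*0.00187) = 0.9315402
P_FNL = exp(-B^2*tau) = exp(-0.00187*115.5) = 0.8057474
k_eff = k_inf * P_TNL * P_FNL = 1.167331 * 0.9315402 * 0.8057474
k_eff = 0.87618

0.87618


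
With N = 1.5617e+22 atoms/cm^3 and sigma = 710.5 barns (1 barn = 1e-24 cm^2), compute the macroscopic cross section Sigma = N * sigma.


Sigma = N * sigma_barns * 1e-24
Sigma = 1.5617e+22 * 710.5 * 1e-24
Sigma = 11.096 /cm

11.096


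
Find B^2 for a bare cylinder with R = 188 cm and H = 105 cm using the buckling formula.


B^2 = (2.405/R)^2 + (pi/H)^2
B^2 = (2.405/188)^2 + (pi/105)^2
B^2 = 0.0010589 /cm^2

0.0010589


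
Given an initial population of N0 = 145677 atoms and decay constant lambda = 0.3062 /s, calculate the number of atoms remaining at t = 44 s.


N = N0 * exp(-lambda * t)
N = 145677 * exp(-0.3062 * 44)
N = 0.20522

0.20522


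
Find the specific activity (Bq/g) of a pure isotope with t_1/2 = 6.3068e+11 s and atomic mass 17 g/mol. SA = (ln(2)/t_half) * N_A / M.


lambda = ln(2) / t_half = ln(2) / 6.3068e+11 = 1.099047e-12 /s
SA = lambda * N_A / M
SA = 1.099047e-12 * 6.022e23 / 17
SA = 3.8932e+10 Bq/g

3.8932e+10


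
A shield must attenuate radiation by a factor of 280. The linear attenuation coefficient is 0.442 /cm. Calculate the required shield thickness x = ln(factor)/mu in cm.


x = ln(factor) / mu
x = ln(280) / 0.442
x = 12.748 cm

12.748


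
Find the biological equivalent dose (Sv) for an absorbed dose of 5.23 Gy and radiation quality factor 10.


H = D * Q
H = 5.23 * 10
H = 52.300 Sv

52.300


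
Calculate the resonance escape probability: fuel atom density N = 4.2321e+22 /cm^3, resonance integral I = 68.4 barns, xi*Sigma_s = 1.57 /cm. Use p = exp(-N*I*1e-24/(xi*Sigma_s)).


p = exp(-N * I * 1e-24 / (xi*Sigma_s))
p = exp(-4.2321e+22 * 68.4 * 1e-24 / 1.57)
p = 0.15822

0.15822


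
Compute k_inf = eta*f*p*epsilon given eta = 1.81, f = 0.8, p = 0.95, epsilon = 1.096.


k_inf = eta * f * p * epsilon
k_inf = 1.81 * 0.8 * 0.95 * 1.096
k_inf = 1.5077

1.5077


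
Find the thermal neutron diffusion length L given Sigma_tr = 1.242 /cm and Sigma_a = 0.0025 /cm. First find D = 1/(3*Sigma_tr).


D = 1 / (3 * Sigma_tr) = 1 / (3 * 1.242) = 0.2683843 cm
L = sqrt(D / Sigma_a)
L = sqrt(0.2683843 / 0.0025)
L = 10.361 cm

10.361


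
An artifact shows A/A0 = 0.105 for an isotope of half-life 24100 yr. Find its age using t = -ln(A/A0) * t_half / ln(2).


lambda = ln(2) / t_half = ln(2) / 24100 = 2.876129e-05 /yr
t = -ln(A/A0) / lambda
t = -ln(0.105) / 2.876129e-05
t = 78362 yr

78362


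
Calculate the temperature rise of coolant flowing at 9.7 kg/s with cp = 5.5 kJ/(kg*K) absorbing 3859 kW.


dT = Q / (m_dot * cp)
dT = 3859 / (9.7 * 5.5)
dT = 72.334 C

72.334


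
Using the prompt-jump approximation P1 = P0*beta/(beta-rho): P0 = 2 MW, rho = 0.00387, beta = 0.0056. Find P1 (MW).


P1/P0 = beta / (beta - rho)
P1/P0 = 0.0056 / (0.0056 - 0.00387) = 3.236994
P1 = 2 * 3.236994 = 6.4740 MW

6.4740


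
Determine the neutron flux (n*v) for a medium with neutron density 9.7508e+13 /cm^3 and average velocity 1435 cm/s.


phi = n * v
phi = 9.7508e+13 * 1435
phi = 1.3992e+17 /cm^2/s

1.3992e+17


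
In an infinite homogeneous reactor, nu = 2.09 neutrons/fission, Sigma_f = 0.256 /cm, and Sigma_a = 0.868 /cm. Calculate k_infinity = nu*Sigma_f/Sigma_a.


k_inf = nu * Sigma_f / Sigma_a
k_inf = 2.09 * 0.256 / 0.868
k_inf = 0.61641

0.61641


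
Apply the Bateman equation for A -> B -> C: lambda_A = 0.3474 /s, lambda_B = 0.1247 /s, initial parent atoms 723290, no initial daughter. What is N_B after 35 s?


N_B(t) = lambda_A * N_A0 / (lambda_B - lambda_A) * [exp(-lambda_A*t) - exp(-lambda_B*t)]
exp(-0.3474*35) = 5.240991e-06; exp(-0.1247*35) = 0.01272101
N_B = 0.3474 * 723290 / (0.1247 - 0.3474) * (5.240991e-06 - 0.01272101)
N_B = 14347

14347


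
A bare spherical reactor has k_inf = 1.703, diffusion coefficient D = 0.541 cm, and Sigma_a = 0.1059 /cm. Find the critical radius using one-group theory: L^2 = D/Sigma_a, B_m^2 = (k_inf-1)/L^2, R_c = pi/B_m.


L^2 = D / Sigma_a = 0.541 / 0.1059 = 5.108593 cm^2
B_m^2 = (k_inf - 1) / L^2 = (1.703 - 1) / 5.108593 = 0.1376113 /cm^2
For a bare sphere: B_g = pi/R, so R_c = pi / sqrt(B_m^2)
R_c = pi / sqrt(0.1376113) = 8.4688 cm

8.4688


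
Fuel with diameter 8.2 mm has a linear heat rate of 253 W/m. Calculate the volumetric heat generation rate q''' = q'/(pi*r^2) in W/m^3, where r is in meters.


r = D / 2 / 1000 = 8.2 / 2 / 1000 = 0.0041 m
q''' = q' / (pi * r^2)
q''' = 253 / (pi * 0.0041^2)
q''' = 4.7907e+06 W/m^3

4.7907e+06


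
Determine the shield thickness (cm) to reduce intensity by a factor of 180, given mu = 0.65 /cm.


x = ln(factor) / mu
x = ln(180) / 0.65
x = 7.9892 cm

7.9892


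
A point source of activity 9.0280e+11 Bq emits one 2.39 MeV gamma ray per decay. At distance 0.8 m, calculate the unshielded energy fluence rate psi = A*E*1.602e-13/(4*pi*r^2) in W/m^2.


psi = A * E * 1.602e-13 / (4*pi*r^2)
psi = 9.0280e+11 * 2.39 * 1.602e-13 / (4*pi*0.8^2)
psi = 0.042980 W/m^2

0.042980


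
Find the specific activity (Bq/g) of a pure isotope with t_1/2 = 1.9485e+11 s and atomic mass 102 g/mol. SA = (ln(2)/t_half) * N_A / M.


lambda = ln(2) / t_half = ln(2) / 1.9485e+11 = 3.557337e-12 /s
SA = lambda * N_A / M
SA = 3.557337e-12 * 6.022e23 / 102
SA = 2.1002e+10 Bq/g

2.1002e+10


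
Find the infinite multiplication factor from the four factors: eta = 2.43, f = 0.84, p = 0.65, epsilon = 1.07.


k_inf = eta * f * p * epsilon
k_inf = 2.43 * 0.84 * 0.65 * 1.07
k_inf = 1.4197

1.4197


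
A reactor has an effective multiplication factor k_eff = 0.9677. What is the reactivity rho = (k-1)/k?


rho = (k_eff - 1) / k_eff
rho = (0.9677 - 1) / 0.9677
rho = -0.033378

-0.033378


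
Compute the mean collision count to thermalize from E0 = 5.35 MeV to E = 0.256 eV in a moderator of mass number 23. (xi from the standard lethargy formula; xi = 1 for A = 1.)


xi = 1 + (A-1)^2/(2A)*ln((A-1)/(A+1)) = 0.08448899 (for A = 23)
n = ln(E0/E) / xi
n = ln(5.35e6 / 0.256) / 0.08448899
n = ln(2.089844e+07) / 0.08448899 = 199.50

199.50


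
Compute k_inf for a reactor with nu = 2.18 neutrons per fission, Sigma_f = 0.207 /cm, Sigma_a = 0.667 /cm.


k_inf = nu * Sigma_f / Sigma_a
k_inf = 2.18 * 0.207 / 0.667
k_inf = 0.67655

0.67655


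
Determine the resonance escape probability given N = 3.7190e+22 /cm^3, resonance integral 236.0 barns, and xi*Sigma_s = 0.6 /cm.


p = exp(-N * I * 1e-24 / (xi*Sigma_s))
p = exp(-3.7190e+22 * 236.0 * 1e-24 / 0.6)
p = 4.4372e-07

4.4372e-07


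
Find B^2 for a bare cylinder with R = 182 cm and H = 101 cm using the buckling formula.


B^2 = (2.405/R)^2 + (pi/H)^2
B^2 = (2.405/182)^2 + (pi/101)^2
B^2 = 0.0011421 /cm^2

0.0011421


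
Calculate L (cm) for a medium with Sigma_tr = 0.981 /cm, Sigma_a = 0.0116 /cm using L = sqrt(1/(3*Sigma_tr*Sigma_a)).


D = 1 / (3 * Sigma_tr) = 1 / (3 * 0.981) = 0.3397893 cm
L = sqrt(D / Sigma_a)
L = sqrt(0.3397893 / 0.0116)
L = 5.4122 cm

5.4122


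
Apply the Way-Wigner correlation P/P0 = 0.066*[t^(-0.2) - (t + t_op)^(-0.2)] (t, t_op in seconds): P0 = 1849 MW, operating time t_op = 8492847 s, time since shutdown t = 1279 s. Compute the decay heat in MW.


P/P0 = 0.066 * [t^(-0.2) - (t + t_op)^(-0.2)]
P/P0 = 0.066 * [1279^(-0.2) - (1279 + 8492847)^(-0.2)]
P/P0 = 0.066 * [0.2391255 - 0.04113166] = 0.01306759
P = 1849 * 0.01306759 = 24.162 MW

24.162


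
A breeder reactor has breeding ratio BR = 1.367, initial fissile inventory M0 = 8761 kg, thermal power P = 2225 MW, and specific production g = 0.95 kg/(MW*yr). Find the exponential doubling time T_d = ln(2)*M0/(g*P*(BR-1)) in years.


Breeding gain G = BR - 1 = 1.367 - 1 = 0.367
Fissile production rate = g * P * G = 0.95 * 2225 * 0.367 = 775.74625 kg/yr
T_d = ln(2) * M0 / (g * P * G)
T_d = ln(2) * 8761 / 775.74625 = 7.8282 yr

7.8282


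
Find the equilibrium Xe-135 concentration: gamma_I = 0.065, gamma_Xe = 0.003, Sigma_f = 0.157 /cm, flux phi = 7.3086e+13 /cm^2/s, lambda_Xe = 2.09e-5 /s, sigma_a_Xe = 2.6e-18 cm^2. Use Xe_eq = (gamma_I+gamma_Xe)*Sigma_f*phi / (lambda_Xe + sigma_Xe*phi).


Xe_eq = (gamma_I + gamma_Xe) * Sigma_f * phi / (lambda_Xe + sigma_Xe * phi)
Numerator = (0.065 + 0.003) * 0.157 * 7.3086e+13 = 7.802661e+11
Denominator = 2.09e-5 + 2.6e-18 * 7.3086e+13 = 2.109236e-04
Xe_eq = 7.802661e+11 / 2.109236e-04 = 3.6993e+15 /cm^3

3.6993e+15


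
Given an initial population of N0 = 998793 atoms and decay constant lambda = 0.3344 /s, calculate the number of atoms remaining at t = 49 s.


N = N0 * exp(-lambda * t)
N = 998793 * exp(-0.3344 * 49)
N = 0.076436

0.076436


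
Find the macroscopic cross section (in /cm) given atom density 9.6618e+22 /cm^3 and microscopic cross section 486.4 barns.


Sigma = N * sigma_barns * 1e-24
Sigma = 9.6618e+22 * 486.4 * 1e-24
Sigma = 46.995 /cm

46.995


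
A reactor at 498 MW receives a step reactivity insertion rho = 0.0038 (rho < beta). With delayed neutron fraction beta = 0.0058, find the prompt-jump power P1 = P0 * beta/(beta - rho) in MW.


P1/P0 = beta / (beta - rho)
P1/P0 = 0.0058 / (0.0058 - 0.0038) = 2.900000
P1 = 498 * 2.900000 = 1444.2 MW

1444.2


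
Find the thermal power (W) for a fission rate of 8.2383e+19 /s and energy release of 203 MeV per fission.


P = fission_rate * E_MeV * 1.602e-13
P = 8.2383e+19 * 203 * 1.602e-13
P = 2.6791e+09 W

2.6791e+09


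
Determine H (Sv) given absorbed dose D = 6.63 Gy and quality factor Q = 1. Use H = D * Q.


H = D * Q
H = 6.63 * 1
H = 6.6300 Sv

6.6300


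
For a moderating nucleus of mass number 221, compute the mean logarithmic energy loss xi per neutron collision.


xi = 1 + (A-1)^2/(2A) * ln((A-1)/(A+1))
xi = 1 + (221-1)^2/(2*221) * ln((221-1)/(221 +1))
xi = 0.0090225

0.0090225


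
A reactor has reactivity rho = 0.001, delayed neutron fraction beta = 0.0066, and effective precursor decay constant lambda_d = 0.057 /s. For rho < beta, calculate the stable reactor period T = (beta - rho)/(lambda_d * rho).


T = (beta - rho) / (lambda_d * rho)
T = (0.0066 - 0.001) / (0.057 * 0.001)
T = 98.246 s

98.246


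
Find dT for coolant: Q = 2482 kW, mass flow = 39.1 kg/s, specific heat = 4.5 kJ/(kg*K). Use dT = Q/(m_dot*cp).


dT = Q / (m_dot * cp)
dT = 2482 / (39.1 * 4.5)
dT = 14.106 C

14.106


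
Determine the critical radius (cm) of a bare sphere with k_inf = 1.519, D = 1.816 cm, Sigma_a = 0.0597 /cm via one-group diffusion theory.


L^2 = D / Sigma_a = 1.816 / 0.0597 = 30.41876 cm^2
B_m^2 = (k_inf - 1) / L^2 = (1.519 - 1) / 30.41876 = 0.01706184 /cm^2
For a bare sphere: B_g = pi/R, so R_c = pi / sqrt(B_m^2)
R_c = pi / sqrt(0.01706184) = 24.051 cm

24.051


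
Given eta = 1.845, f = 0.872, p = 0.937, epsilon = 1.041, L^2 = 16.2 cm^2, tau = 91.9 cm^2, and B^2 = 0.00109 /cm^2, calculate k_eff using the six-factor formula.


k_inf = eta*f*p*eps = 1.845*0.872*0.937*1.041 = 1.569290
P_TNL = 1/(1 + L^2*B^2) = 1/(1 + 16.2*0.00109) = 0.9826484
P_FNL = exp(-B^2*tau) = exp(-0.00109*91.9) = 0.9046827
k_eff = k_inf * P_TNL * P_FNL = 1.569290 * 0.9826484 * 0.9046827
k_eff = 1.3951

1.3951


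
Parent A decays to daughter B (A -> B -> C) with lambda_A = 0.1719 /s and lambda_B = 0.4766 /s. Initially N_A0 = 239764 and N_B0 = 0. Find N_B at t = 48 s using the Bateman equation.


N_B(t) = lambda_A * N_A0 / (lambda_B - lambda_A) * [exp(-lambda_A*t) - exp(-lambda_B*t)]
exp(-0.1719*48) = 2.609452e-04; exp(-0.4766*48) = 1.160732e-10
N_B = 0.1719 * 239764 / (0.4766 - 0.1719) * (2.609452e-04 - 1.160732e-10)
N_B = 35.297

35.297


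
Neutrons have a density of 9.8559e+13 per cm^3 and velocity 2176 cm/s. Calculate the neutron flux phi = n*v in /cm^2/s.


phi = n * v
phi = 9.8559e+13 * 2176
phi = 2.1446e+17 /cm^2/s

2.1446e+17


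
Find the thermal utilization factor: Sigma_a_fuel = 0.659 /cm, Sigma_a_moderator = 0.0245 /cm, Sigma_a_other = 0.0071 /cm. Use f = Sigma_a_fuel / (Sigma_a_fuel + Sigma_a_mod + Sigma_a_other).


f = Sigma_a_fuel / (Sigma_a_fuel + Sigma_a_mod + Sigma_a_other)
f = 0.659 / (0.659 + 0.0245 + 0.0071)
f = 0.95424

0.95424


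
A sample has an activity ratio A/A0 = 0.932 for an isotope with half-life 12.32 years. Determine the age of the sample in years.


lambda = ln(2) / t_half = ln(2) / 12.32 = 0.05626195 /yr
t = -ln(A/A0) / lambda
t = -ln(0.932) / 0.05626195
t = 1.2517 yr

1.2517


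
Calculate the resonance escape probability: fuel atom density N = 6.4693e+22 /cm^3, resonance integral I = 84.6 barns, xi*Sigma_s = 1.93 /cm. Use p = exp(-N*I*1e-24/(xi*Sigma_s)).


p = exp(-N * I * 1e-24 / (xi*Sigma_s))
p = exp(-6.4693e+22 * 84.6 * 1e-24 / 1.93)
p = 0.058674

0.058674


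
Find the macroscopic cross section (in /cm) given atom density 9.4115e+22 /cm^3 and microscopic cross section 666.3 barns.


Sigma = N * sigma_barns * 1e-24
Sigma = 9.4115e+22 * 666.3 * 1e-24
Sigma = 62.709 /cm

62.709


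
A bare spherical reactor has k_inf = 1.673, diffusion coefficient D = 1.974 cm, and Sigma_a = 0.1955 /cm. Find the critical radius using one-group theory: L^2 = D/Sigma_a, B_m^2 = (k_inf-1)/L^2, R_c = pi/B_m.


L^2 = D / Sigma_a = 1.974 / 0.1955 = 10.09719 cm^2
B_m^2 = (k_inf - 1) / L^2 = (1.673 - 1) / 10.09719 = 0.06665221 /cm^2
For a bare sphere: B_g = pi/R, so R_c = pi / sqrt(B_m^2)
R_c = pi / sqrt(0.06665221) = 12.169 cm

12.169


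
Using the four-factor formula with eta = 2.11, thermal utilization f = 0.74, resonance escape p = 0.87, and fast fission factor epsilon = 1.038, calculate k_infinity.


k_inf = eta * f * p * epsilon
k_inf = 2.11 * 0.74 * 0.87 * 1.038
k_inf = 1.4100

1.4100


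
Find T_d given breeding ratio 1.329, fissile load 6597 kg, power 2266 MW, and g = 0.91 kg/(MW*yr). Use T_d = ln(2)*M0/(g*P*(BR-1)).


Breeding gain G = BR - 1 = 1.329 - 1 = 0.329
Fissile production rate = g * P * G = 0.91 * 2266 * 0.329 = 678.41774 kg/yr
T_d = ln(2) * M0 / (g * P * G)
T_d = ln(2) * 6597 / 678.41774 = 6.7402 yr

6.7402


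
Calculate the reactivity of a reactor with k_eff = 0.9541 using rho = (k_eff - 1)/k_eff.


rho = (k_eff - 1) / k_eff
rho = (0.9541 - 1) / 0.9541
rho = -0.048108

-0.048108


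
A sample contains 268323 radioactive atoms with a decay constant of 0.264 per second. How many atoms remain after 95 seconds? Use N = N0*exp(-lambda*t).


N = N0 * exp(-lambda * t)
N = 268323 * exp(-0.264 * 95)
N = 3.4400e-06

3.4400e-06


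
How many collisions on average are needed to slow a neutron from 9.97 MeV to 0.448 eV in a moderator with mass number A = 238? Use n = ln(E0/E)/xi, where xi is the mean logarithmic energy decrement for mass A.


xi = 1 + (A-1)^2/(2A)*ln((A-1)/(A+1)) = 0.008379872 (for A = 238)
n = ln(E0/E) / xi
n = ln(9.97e6 / 0.448) / 0.008379872
n = ln(2.225446e+07) / 0.008379872 = 2018.9

2018.9


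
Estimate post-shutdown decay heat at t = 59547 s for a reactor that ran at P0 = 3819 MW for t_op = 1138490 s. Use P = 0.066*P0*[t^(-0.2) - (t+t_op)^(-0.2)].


P/P0 = 0.066 * [t^(-0.2) - (t + t_op)^(-0.2)]
P/P0 = 0.066 * [59547^(-0.2) - (59547 + 1138490)^(-0.2)]
P/P0 = 0.066 * [0.1109246 - 0.06085636] = 0.003304504
P = 3819 * 0.003304504 = 12.620 MW

12.620


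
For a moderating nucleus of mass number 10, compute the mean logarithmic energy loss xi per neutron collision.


xi = 1 + (A-1)^2/(2A) * ln((A-1)/(A+1))
xi = 1 + (10-1)^2/(2*10) * ln((10-1)/(10 +1))
xi = 0.18728

0.18728


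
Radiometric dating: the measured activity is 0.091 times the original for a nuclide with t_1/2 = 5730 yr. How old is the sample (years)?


lambda = ln(2) / t_half = ln(2) / 5730 = 1.209681e-04 /yr
t = -ln(A/A0) / lambda
t = -ln(0.091) / 1.209681e-04
t = 19814 yr

19814


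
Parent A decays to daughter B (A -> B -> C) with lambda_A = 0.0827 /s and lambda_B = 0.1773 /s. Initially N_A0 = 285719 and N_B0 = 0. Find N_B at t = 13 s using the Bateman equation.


N_B(t) = lambda_A * N_A0 / (lambda_B - lambda_A) * [exp(-lambda_A*t) - exp(-lambda_B*t)]
exp(-0.0827*13) = 0.3412636; exp(-0.1773*13) = 0.09976878
N_B = 0.0827 * 285719 / (0.1773 - 0.0827) * (0.3412636 - 0.09976878)
N_B = 60320

60320


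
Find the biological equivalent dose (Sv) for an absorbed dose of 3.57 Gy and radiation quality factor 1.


H = D * Q
H = 3.57 * 1
H = 3.5700 Sv

3.5700


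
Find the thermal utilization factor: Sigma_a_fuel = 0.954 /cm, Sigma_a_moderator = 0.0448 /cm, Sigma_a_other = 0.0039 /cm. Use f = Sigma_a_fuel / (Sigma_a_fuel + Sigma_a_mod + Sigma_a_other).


f = Sigma_a_fuel / (Sigma_a_fuel + Sigma_a_mod + Sigma_a_other)
f = 0.954 / (0.954 + 0.0448 + 0.0039)
f = 0.95143

0.95143


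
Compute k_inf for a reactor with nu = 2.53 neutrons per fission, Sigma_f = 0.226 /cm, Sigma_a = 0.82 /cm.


k_inf = nu * Sigma_f / Sigma_a
k_inf = 2.53 * 0.226 / 0.82
k_inf = 0.69729

0.69729


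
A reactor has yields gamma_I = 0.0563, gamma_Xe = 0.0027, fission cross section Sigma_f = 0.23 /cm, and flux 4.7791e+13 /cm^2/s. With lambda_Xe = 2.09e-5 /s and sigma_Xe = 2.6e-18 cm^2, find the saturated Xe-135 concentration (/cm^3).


Xe_eq = (gamma_I + gamma_Xe) * Sigma_f * phi / (lambda_Xe + sigma_Xe * phi)
Numerator = (0.0563 + 0.0027) * 0.23 * 4.7791e+13 = 6.485239e+11
Denominator = 2.09e-5 + 2.6e-18 * 4.7791e+13 = 1.451566e-04
Xe_eq = 6.485239e+11 / 1.451566e-04 = 4.4678e+15 /cm^3

4.4678e+15


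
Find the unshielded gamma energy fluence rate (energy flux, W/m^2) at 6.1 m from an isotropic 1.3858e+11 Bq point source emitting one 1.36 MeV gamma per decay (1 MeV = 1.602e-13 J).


psi = A * E * 1.602e-13 / (4*pi*r^2)
psi = 1.3858e+11 * 1.36 * 1.602e-13 / (4*pi*6.1^2)
psi = 6.4570e-05 W/m^2

6.4570e-05


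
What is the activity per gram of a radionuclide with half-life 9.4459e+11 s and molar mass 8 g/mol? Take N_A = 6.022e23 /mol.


lambda = ln(2) / t_half = ln(2) / 9.4459e+11 = 7.338075e-13 /s
SA = lambda * N_A / M
SA = 7.338075e-13 * 6.022e23 / 8
SA = 5.5237e+10 Bq/g

5.5237e+10


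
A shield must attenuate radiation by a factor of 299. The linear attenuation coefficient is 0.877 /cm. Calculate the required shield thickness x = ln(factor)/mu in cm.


x = ln(factor) / mu
x = ln(299) / 0.877
x = 6.4999 cm

6.4999


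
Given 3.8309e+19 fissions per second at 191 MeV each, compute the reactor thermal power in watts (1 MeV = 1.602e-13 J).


P = fission_rate * E_MeV * 1.602e-13
P = 3.8309e+19 * 191 * 1.602e-13
P = 1.1722e+09 W

1.1722e+09


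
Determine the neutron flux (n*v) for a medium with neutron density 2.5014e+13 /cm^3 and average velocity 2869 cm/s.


phi = n * v
phi = 2.5014e+13 * 2869
phi = 7.1765e+16 /cm^2/s

7.1765e+16


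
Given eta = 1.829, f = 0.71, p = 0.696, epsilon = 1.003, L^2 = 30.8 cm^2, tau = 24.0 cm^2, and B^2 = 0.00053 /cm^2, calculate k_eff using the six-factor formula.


k_inf = eta*f*p*eps = 1.829*0.71*0.696*1.003 = 0.9065301
P_TNL = 1/(1 + L^2*B^2) = 1/(1 + 30.8*0.00053) = 0.9839382
P_FNL = exp(-B^2*tau) = exp(-0.00053*24.0) = 0.9873606
k_eff = k_inf * P_TNL * P_FNL = 0.9065301 * 0.9839382 * 0.9873606
k_eff = 0.88070

0.88070


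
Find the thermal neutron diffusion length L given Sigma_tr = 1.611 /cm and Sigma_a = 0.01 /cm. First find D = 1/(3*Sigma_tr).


D = 1 / (3 * Sigma_tr) = 1 / (3 * 1.611) = 0.2069108 cm
L = sqrt(D / Sigma_a)
L = sqrt(0.2069108 / 0.01)
L = 4.5487 cm

4.5487


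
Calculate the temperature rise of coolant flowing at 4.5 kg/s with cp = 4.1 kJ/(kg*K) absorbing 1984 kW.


dT = Q / (m_dot * cp)
dT = 1984 / (4.5 * 4.1)
dT = 107.53 C

107.53


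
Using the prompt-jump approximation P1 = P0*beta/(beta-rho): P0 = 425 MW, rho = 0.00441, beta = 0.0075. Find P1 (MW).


P1/P0 = beta / (beta - rho)
P1/P0 = 0.0075 / (0.0075 - 0.00441) = 2.427184
P1 = 425 * 2.427184 = 1031.6 MW

1031.6


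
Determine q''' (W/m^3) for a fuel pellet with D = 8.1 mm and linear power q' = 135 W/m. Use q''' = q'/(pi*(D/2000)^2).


r = D / 2 / 1000 = 8.1 / 2 / 1000 = 0.00405 m
q''' = q' / (pi * r^2)
q''' = 135 / (pi * 0.00405^2)
q''' = 2.6198e+06 W/m^3

2.6198e+06


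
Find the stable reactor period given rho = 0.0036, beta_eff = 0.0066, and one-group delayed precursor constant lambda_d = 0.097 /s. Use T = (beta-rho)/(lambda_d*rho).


T = (beta - rho) / (lambda_d * rho)
T = (0.0066 - 0.0036) / (0.097 * 0.0036)
T = 8.5911 s

8.5911


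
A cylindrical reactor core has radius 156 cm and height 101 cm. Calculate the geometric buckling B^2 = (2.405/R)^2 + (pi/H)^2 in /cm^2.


B^2 = (2.405/R)^2 + (pi/H)^2
B^2 = (2.405/156)^2 + (pi/101)^2
B^2 = 0.0012052 /cm^2

0.0012052


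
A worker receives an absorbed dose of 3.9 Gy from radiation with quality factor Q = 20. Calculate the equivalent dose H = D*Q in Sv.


H = D * Q
H = 3.9 * 20
H = 78.000 Sv

78.000


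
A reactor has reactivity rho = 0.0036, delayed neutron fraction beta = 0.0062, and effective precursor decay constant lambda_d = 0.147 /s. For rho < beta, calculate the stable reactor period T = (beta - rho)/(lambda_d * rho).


T = (beta - rho) / (lambda_d * rho)
T = (0.0062 - 0.0036) / (0.147 * 0.0036)
T = 4.9131 s

4.9131


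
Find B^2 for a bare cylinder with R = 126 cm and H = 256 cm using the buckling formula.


B^2 = (2.405/R)^2 + (pi/H)^2
B^2 = (2.405/126)^2 + (pi/256)^2
B^2 = 5.1492e-04 /cm^2

5.1492e-04


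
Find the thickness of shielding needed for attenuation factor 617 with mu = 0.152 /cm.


x = ln(factor) / mu
x = ln(617) / 0.152
x = 42.269 cm

42.269


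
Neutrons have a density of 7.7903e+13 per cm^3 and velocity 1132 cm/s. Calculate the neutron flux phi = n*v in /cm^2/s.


phi = n * v
phi = 7.7903e+13 * 1132
phi = 8.8186e+16 /cm^2/s

8.8186e+16


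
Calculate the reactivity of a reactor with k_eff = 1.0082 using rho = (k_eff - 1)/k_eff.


rho = (k_eff - 1) / k_eff
rho = (1.0082 - 1) / 1.0082
rho = 0.0081333

0.0081333


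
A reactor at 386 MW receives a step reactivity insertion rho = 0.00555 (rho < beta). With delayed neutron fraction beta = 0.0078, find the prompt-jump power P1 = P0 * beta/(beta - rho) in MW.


P1/P0 = beta / (beta - rho)
P1/P0 = 0.0078 / (0.0078 - 0.00555) = 3.466667
P1 = 386 * 3.466667 = 1338.1 MW

1338.1


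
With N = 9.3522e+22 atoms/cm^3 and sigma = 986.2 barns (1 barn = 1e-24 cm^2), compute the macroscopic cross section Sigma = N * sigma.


Sigma = N * sigma_barns * 1e-24
Sigma = 9.3522e+22 * 986.2 * 1e-24
Sigma = 92.231 /cm

92.231


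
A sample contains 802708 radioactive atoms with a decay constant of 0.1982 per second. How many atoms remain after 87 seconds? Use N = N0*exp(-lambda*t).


N = N0 * exp(-lambda * t)
N = 802708 * exp(-0.1982 * 87)
N = 0.026052

0.026052


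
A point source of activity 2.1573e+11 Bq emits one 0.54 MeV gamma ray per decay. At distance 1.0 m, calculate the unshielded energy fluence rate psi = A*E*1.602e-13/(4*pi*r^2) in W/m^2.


psi = A * E * 1.602e-13 / (4*pi*r^2)
psi = 2.1573e+11 * 0.54 * 1.602e-13 / (4*pi*1.0^2)
psi = 0.0014851 W/m^2

0.0014851


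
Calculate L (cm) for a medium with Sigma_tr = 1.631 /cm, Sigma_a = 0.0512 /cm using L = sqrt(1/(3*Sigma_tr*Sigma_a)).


D = 1 / (3 * Sigma_tr) = 1 / (3 * 1.631) = 0.2043736 cm
L = sqrt(D / Sigma_a)
L = sqrt(0.2043736 / 0.0512)
L = 1.9979 cm

1.9979


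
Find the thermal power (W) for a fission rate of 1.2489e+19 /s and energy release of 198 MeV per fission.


P = fission_rate * E_MeV * 1.602e-13
P = 1.2489e+19 * 198 * 1.602e-13
P = 3.9615e+08 W

3.9615e+08


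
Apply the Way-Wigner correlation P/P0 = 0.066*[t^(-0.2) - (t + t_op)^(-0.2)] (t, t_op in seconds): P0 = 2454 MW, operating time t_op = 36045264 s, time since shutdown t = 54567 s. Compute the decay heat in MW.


P/P0 = 0.066 * [t^(-0.2) - (t + t_op)^(-0.2)]
P/P0 = 0.066 * [54567^(-0.2) - (54567 + 36045264)^(-0.2)]
P/P0 = 0.066 * [0.1128792 - 0.03079633] = 0.005417469
P = 2454 * 0.005417469 = 13.294 MW

13.294


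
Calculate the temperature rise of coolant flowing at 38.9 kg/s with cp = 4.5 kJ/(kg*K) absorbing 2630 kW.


dT = Q / (m_dot * cp)
dT = 2630 / (38.9 * 4.5)
dT = 15.024 C

15.024


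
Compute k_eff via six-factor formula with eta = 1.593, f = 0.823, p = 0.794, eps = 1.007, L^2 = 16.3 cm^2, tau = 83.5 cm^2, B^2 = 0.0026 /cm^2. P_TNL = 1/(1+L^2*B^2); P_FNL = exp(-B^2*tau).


k_inf = eta*f*p*eps = 1.593*0.823*0.794*1.007 = 1.048252
P_TNL = 1/(1 + L^2*B^2) = 1/(1 + 16.3*0.0026) = 0.9593430
P_FNL = exp(-B^2*tau) = exp(-0.0026*83.5) = 0.8048495
k_eff = k_inf * P_TNL * P_FNL = 1.048252 * 0.9593430 * 0.8048495
k_eff = 0.80938

0.80938


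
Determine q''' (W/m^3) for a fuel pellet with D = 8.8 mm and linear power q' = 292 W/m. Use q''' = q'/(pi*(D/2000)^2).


r = D / 2 / 1000 = 8.8 / 2 / 1000 = 0.0044 m
q''' = q' / (pi * r^2)
q''' = 292 / (pi * 0.0044^2)
q''' = 4.8010e+06 W/m^3

4.8010e+06


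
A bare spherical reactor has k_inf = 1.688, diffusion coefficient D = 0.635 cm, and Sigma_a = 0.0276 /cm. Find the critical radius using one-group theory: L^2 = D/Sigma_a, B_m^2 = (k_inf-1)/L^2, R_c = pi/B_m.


L^2 = D / Sigma_a = 0.635 / 0.0276 = 23.00725 cm^2
B_m^2 = (k_inf - 1) / L^2 = (1.688 - 1) / 23.00725 = 0.02990362 /cm^2
For a bare sphere: B_g = pi/R, so R_c = pi / sqrt(B_m^2)
R_c = pi / sqrt(0.02990362) = 18.167 cm

18.167


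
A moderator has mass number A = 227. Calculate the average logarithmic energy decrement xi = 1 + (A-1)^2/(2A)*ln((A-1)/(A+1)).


xi = 1 + (A-1)^2/(2A) * ln((A-1)/(A+1))
xi = 1 + (227-1)^2/(2*227) * ln((227-1)/(227 +1))
xi = 0.0087848

0.0087848


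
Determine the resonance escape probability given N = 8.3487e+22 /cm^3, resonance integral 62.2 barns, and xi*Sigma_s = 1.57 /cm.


p = exp(-N * I * 1e-24 / (xi*Sigma_s))
p = exp(-8.3487e+22 * 62.2 * 1e-24 / 1.57)
p = 0.036605

0.036605


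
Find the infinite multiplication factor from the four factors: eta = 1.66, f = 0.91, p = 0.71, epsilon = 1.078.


k_inf = eta * f * p * epsilon
k_inf = 1.66 * 0.91 * 0.71 * 1.078
k_inf = 1.1562

1.1562


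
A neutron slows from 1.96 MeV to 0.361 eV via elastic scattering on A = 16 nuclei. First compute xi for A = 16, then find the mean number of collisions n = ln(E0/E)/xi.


xi = 1 + (A-1)^2/(2A)*ln((A-1)/(A+1)) = 0.1199467 (for A = 16)
n = ln(E0/E) / xi
n = ln(1.96e6 / 0.361) / 0.1199467
n = ln(5.429363e+06) / 0.1199467 = 129.29

129.29


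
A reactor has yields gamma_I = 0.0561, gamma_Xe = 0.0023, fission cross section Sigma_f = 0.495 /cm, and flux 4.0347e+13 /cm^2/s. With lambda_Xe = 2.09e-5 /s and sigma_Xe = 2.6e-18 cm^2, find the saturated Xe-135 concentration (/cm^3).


Xe_eq = (gamma_I + gamma_Xe) * Sigma_f * phi / (lambda_Xe + sigma_Xe * phi)
Numerator = (0.0561 + 0.0023) * 0.495 * 4.0347e+13 = 1.166351e+12
Denominator = 2.09e-5 + 2.6e-18 * 4.0347e+13 = 1.258022e-04
Xe_eq = 1.166351e+12 / 1.258022e-04 = 9.2713e+15 /cm^3

9.2713e+15


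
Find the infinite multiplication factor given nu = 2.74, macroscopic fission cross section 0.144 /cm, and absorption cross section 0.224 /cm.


k_inf = nu * Sigma_f / Sigma_a
k_inf = 2.74 * 0.144 / 0.224
k_inf = 1.7614

1.7614


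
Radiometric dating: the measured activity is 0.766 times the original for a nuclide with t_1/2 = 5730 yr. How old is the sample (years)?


lambda = ln(2) / t_half = ln(2) / 5730 = 1.209681e-04 /yr
t = -ln(A/A0) / lambda
t = -ln(0.766) / 1.209681e-04
t = 2203.7 yr

2203.7


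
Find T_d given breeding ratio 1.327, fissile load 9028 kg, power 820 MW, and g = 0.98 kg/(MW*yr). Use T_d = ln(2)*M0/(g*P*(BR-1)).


Breeding gain G = BR - 1 = 1.327 - 1 = 0.327
Fissile production rate = g * P * G = 0.98 * 820 * 0.327 = 262.7772 kg/yr
T_d = ln(2) * M0 / (g * P * G)
T_d = ln(2) * 9028 / 262.7772 = 23.814 yr

23.814


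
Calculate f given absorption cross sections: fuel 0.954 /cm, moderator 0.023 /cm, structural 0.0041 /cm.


f = Sigma_a_fuel / (Sigma_a_fuel + Sigma_a_mod + Sigma_a_other)
f = 0.954 / (0.954 + 0.023 + 0.0041)
f = 0.97238

0.97238


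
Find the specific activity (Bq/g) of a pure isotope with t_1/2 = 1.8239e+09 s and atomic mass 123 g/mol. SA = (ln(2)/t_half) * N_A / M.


lambda = ln(2) / t_half = ln(2) / 1.8239e+09 = 3.800357e-10 /s
SA = lambda * N_A / M
SA = 3.800357e-10 * 6.022e23 / 123
SA = 1.8606e+12 Bq/g

1.8606e+12


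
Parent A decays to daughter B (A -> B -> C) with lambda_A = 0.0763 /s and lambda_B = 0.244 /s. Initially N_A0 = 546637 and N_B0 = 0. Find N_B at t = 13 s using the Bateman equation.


N_B(t) = lambda_A * N_A0 / (lambda_B - lambda_A) * [exp(-lambda_A*t) - exp(-lambda_B*t)]
exp(-0.0763*13) = 0.3708714; exp(-0.244*13) = 0.04191967
N_B = 0.0763 * 546637 / (0.244 - 0.0763) * (0.3708714 - 0.04191967)
N_B = 81813

81813


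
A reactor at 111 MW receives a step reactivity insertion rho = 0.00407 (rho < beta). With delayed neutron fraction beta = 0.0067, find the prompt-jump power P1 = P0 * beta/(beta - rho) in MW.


P1/P0 = beta / (beta - rho)
P1/P0 = 0.0067 / (0.0067 - 0.00407) = 2.547529
P1 = 111 * 2.547529 = 282.78 MW

282.78


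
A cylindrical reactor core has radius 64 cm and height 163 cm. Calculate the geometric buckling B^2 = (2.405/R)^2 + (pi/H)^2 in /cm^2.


B^2 = (2.405/R)^2 + (pi/H)^2
B^2 = (2.405/64)^2 + (pi/163)^2
B^2 = 0.0017836 /cm^2

0.0017836


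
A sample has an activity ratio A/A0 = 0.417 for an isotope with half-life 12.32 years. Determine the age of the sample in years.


lambda = ln(2) / t_half = ln(2) / 12.32 = 0.05626195 /yr
t = -ln(A/A0) / lambda
t = -ln(0.417) / 0.05626195
t = 15.546 yr

15.546


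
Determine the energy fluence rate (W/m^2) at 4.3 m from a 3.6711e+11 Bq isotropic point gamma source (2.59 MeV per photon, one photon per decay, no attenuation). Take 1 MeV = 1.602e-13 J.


psi = A * E * 1.602e-13 / (4*pi*r^2)
psi = 3.6711e+11 * 2.59 * 1.602e-13 / (4*pi*4.3^2)
psi = 6.5556e-04 W/m^2

6.5556e-04


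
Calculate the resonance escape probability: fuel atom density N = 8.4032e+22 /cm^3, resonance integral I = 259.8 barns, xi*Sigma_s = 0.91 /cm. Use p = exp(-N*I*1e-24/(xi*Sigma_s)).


p = exp(-N * I * 1e-24 / (xi*Sigma_s))
p = exp(-8.4032e+22 * 259.8 * 1e-24 / 0.91)
p = 3.8105e-11

3.8105e-11


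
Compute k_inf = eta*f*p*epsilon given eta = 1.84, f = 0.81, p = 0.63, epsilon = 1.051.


k_inf = eta * f * p * epsilon
k_inf = 1.84 * 0.81 * 0.63 * 1.051
k_inf = 0.98684

0.98684


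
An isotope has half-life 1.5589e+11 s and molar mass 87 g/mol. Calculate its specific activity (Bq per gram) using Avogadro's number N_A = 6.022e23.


lambda = ln(2) / t_half = ln(2) / 1.5589e+11 = 4.446386e-12 /s
SA = lambda * N_A / M
SA = 4.446386e-12 * 6.022e23 / 87
SA = 3.0777e+10 Bq/g

3.0777e+10


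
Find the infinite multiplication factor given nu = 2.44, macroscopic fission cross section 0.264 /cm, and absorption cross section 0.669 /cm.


k_inf = nu * Sigma_f / Sigma_a
k_inf = 2.44 * 0.264 / 0.669
k_inf = 0.96287

0.96287


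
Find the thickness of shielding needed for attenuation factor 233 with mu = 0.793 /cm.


x = ln(factor) / mu
x = ln(233) / 0.793
x = 6.8739 cm

6.8739


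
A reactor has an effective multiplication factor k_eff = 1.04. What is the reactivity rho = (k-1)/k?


rho = (k_eff - 1) / k_eff
rho = (1.04 - 1) / 1.04
rho = 0.038462

0.038462


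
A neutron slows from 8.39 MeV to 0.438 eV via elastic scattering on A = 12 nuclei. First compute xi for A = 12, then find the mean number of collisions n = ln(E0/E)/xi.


xi = 1 + (A-1)^2/(2A)*ln((A-1)/(A+1)) = 0.1577690 (for A = 12)
n = ln(E0/E) / xi
n = ln(8.39e6 / 0.438) / 0.1577690
n = ln(1.915525e+07) / 0.1577690 = 106.28

106.28


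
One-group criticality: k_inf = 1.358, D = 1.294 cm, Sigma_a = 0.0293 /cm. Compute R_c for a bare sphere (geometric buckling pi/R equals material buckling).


L^2 = D / Sigma_a = 1.294 / 0.0293 = 44.16382 cm^2
B_m^2 = (k_inf - 1) / L^2 = (1.358 - 1) / 44.16382 = 0.008106183 /cm^2
For a bare sphere: B_g = pi/R, so R_c = pi / sqrt(B_m^2)
R_c = pi / sqrt(0.008106183) = 34.893 cm

34.893


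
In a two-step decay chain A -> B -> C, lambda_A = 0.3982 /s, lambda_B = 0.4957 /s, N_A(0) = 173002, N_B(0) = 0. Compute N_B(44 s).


N_B(t) = lambda_A * N_A0 / (lambda_B - lambda_A) * [exp(-lambda_A*t) - exp(-lambda_B*t)]
exp(-0.3982*44) = 2.459310e-08; exp(-0.4957*44) = 3.370466e-10
N_B = 0.3982 * 173002 / (0.4957 - 0.3982) * (2.459310e-08 - 3.370466e-10)
N_B = 0.017138

0.017138


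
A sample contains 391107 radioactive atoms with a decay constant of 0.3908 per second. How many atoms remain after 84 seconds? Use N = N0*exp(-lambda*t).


N = N0 * exp(-lambda * t)
N = 391107 * exp(-0.3908 * 84)
N = 2.1658e-09

2.1658e-09


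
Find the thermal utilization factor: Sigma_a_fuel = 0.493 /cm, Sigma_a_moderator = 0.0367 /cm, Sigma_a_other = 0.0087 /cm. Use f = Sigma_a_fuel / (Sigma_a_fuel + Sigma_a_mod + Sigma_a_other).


f = Sigma_a_fuel / (Sigma_a_fuel + Sigma_a_mod + Sigma_a_other)
f = 0.493 / (0.493 + 0.0367 + 0.0087)
f = 0.91568

0.91568


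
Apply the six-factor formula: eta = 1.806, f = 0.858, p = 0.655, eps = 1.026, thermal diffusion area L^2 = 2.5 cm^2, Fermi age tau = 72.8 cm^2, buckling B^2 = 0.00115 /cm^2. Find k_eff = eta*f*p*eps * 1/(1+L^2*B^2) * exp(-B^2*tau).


k_inf = eta*f*p*eps = 1.806*0.858*0.655*1.026 = 1.041343
P_TNL = 1/(1 + L^2*B^2) = 1/(1 + 2.5*0.00115) = 0.9971332
P_FNL = exp(-B^2*tau) = exp(-0.00115*72.8) = 0.9196887
k_eff = k_inf * P_TNL * P_FNL = 1.041343 * 0.9971332 * 0.9196887
k_eff = 0.95497

0.95497


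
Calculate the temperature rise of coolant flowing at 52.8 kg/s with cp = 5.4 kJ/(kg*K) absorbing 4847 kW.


dT = Q / (m_dot * cp)
dT = 4847 / (52.8 * 5.4)
dT = 17.000 C

17.000
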